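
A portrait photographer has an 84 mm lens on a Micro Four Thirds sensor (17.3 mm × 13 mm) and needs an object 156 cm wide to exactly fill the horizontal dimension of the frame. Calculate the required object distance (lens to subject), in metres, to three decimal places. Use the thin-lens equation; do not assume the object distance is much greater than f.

W: 156 cm = 1560 mm.
Magnification m = w/W = dᵢ/dₒ; combined with 1/f = 1/dₒ + 1/dᵢ this gives dₒ = f·(1 + W/w).
dₒ = 84 mm × (1 + 1560/17.3) = 84 × 91.1734 ≈ 7658.566 mm = 7.65857 m.

7.659 m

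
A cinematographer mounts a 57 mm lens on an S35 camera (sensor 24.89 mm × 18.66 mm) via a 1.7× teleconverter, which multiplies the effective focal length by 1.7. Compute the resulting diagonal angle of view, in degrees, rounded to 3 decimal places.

Effective focal length f = 57 × 1.7 = 96.9 mm.
Sensor diagonal = √(24.89² + 18.66²) = √967.7077 ≈ 31.1080 mm.
α = 2·arctan(31.108 / (2 × 96.9)) = 2·arctan(0.16052) ≈ 18.2382°.

18.238°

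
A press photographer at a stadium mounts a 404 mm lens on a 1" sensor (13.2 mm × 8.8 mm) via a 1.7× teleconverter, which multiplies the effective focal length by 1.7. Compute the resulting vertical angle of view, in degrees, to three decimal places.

0.734°

Effective focal length f = 404 × 1.7 = 686.8 mm.
α = 2·arctan(8.8 / (2 × 686.8)) = 2·arctan(0.00641) ≈ 0.7341°.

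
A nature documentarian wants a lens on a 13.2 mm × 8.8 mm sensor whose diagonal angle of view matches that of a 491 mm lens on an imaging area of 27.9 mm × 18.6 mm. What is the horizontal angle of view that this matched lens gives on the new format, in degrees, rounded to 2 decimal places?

3.25°

Sensor diagonal = √(27.9² + 18.6²) = √1124.3700 ≈ 33.5316 mm.
Sensor diagonal = √(13.2² + 8.8²) = √251.6800 ≈ 15.8644 mm.
Equal diagonal AOV ⇒ f₂ = f₁ · 15.8644/33.5316 = 491 × 0.47312 ≈ 232.3011 mm.
Horizontal AOV on the new format = 2·arctan(13.2 / (2 × 232.3011)) = 2·arctan(0.02841) ≈ 3.2548°.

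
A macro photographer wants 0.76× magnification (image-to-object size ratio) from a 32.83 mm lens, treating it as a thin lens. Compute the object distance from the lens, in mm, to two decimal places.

With m = dᵢ/dₒ and 1/f = 1/dₒ + 1/dᵢ, substituting dᵢ = m·dₒ gives 1/f = (1 + 1/m)/dₒ, hence dₒ = f·(1 + 1/m).
dₒ = 32.83 × (1 + 1/0.76) = 32.83 × 2.31579 ≈ 76.027 mm.

76.03 mm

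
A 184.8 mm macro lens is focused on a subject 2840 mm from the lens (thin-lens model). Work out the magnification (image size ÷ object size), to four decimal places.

0.0696×

Thin lens: 1/f = 1/dₒ + 1/dᵢ → 1/dᵢ = 1/184.8 − 1/2840 = 0.0050591 mm⁻¹, so dᵢ ≈ 197.6619 mm.
Magnification m = dᵢ/dₒ = 197.6619/2840 ≈ 0.06960.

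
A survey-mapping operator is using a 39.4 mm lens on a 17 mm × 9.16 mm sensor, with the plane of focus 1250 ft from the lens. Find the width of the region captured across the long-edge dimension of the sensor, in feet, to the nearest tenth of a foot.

539.3 ft

dₒ: 1250 ft × 304.8 mm/ft = 380999.99 mm.
Similar triangles through the lens centre give W/dₒ = w/dᵢ; with 1/f = 1/dₒ + 1/dᵢ this gives W = w·(dₒ − f)/f.
W = 17 mm × (381000 − 39.4) / 39.4 = 17 × 9669.0505 ≈ 164373.858 mm = 164373.858/304.8 ft = 539.284 ft.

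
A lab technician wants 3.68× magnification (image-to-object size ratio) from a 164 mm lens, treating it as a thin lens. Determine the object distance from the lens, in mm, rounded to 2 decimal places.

With m = dᵢ/dₒ and 1/f = 1/dₒ + 1/dᵢ, substituting dᵢ = m·dₒ gives 1/f = (1 + 1/m)/dₒ, hence dₒ = f·(1 + 1/m).
dₒ = 164 × (1 + 1/3.68) = 164 × 1.27174 ≈ 208.565 mm.

208.57 mm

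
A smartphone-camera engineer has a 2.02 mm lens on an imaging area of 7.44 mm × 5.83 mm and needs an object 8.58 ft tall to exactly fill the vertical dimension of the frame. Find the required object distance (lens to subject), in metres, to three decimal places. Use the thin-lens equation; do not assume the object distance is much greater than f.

W: 8.58 ft × 304.8 mm/ft = 2615.18 mm.
Magnification m = h/W = dᵢ/dₒ; combined with 1/f = 1/dₒ + 1/dᵢ this gives dₒ = f·(1 + W/h).
dₒ = 2.02 mm × (1 + 2615.18/5.83) = 2.02 × 449.5736 ≈ 908.139 mm = 0.908139 m.

0.908 m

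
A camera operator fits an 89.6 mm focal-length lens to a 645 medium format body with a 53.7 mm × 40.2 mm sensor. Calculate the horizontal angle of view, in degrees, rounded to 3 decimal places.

Angle of view α = 2·arctan(w/2f) with w = 53.7 mm and f = 89.6 mm.
w/2f = 0.29967; arctan(0.29967) ≈ 16.6816°, so α ≈ 33.3633°.

33.363°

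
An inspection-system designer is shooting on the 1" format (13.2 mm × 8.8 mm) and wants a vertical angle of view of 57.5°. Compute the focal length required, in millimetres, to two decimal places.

8.02 mm

From α = 2·arctan(h/2f) we get f = h / (2·tan(α/2)).
With h = 8.8 mm and α/2 = 28.75°, tan(α/2) ≈ 0.54862, so f ≈ 8.8 / 1.09724 ≈ 8.0201 mm.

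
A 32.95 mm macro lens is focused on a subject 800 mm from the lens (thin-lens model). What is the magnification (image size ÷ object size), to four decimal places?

0.0430×

Thin lens: 1/f = 1/dₒ + 1/dᵢ → 1/dᵢ = 1/32.95 − 1/800 = 0.0290990 mm⁻¹, so dᵢ ≈ 34.3654 mm.
Magnification m = dᵢ/dₒ = 34.3654/800 ≈ 0.04296.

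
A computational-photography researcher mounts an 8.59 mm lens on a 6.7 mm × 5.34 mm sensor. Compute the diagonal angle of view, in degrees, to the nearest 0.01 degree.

53.01°

Sensor diagonal = √(6.7² + 5.34²) = √73.4056 ≈ 8.5677 mm.
Angle of view α = 2·arctan(d/2f) with d = 8.5677 mm and f = 8.59 mm.
d/2f = 0.49870; arctan(0.49870) ≈ 26.5055°, so α ≈ 53.0111°.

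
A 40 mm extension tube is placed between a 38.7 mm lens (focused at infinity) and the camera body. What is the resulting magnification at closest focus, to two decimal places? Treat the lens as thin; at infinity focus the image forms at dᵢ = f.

1.03×

The tube moves the image plane from f to f + e, so dᵢ = 38.7 + 40 = 78.7 mm. Focus is achieved when 1/f = 1/dₒ + 1/dᵢ, giving dₒ = 1/(1/f − 1/(f+e)).
Magnification m = dᵢ/dₒ = (f+e)·(1/f − 1/(f+e)) = e/f = 40/38.7 ≈ 1.0336.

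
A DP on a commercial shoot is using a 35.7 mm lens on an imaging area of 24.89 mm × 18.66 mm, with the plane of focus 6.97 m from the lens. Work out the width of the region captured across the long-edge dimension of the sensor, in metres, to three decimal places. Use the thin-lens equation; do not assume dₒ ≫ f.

dₒ: 6.97 m = 6970 mm.
Similar triangles through the lens centre give W/dₒ = w/dᵢ; with 1/f = 1/dₒ + 1/dᵢ this gives W = w·(dₒ − f)/f.
W = 24.89 mm × (6970 − 35.7) / 35.7 = 24.89 × 194.2381 ≈ 4834.586 mm = 4.83459 m.

4.835 m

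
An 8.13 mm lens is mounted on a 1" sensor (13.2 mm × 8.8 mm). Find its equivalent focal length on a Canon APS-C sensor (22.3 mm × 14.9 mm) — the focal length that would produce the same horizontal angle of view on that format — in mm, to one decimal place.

13.7 mm

Equal angle of view means equal width/f ratio, so f₂ = f₁ · (width₂/width₁) = 8.13 × 22.3/13.2.
f₂ = 8.13 × 1.68939 ≈ 13.735 mm.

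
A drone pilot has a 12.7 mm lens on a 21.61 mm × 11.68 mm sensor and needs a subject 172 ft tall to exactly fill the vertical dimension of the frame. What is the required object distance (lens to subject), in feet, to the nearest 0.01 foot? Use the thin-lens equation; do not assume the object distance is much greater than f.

187.06 ft

W: 172 ft × 304.8 mm/ft = 52425.60 mm.
Magnification m = h/W = dᵢ/dₒ; combined with 1/f = 1/dₒ + 1/dᵢ this gives dₒ = f·(1 + W/h).
dₒ = 12.7 mm × (1 + 52425.6/11.68) = 12.7 × 4489.4930 ≈ 57016.561 mm = 57016.561/304.8 ft = 187.062 ft.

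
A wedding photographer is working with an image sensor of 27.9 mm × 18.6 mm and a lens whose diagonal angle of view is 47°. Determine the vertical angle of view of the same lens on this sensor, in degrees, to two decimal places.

Sensor diagonal = √(27.9² + 18.6²) = √1124.3700 ≈ 33.5316 mm.
From the diagonal AOV: f = 33.5316 / (2·tan(23.5°)) = 33.5316 / 0.86962 ≈ 38.5587 mm.
Vertical AOV = 2·arctan(18.6 / (2 × 38.5587)) = 2·arctan(0.24119) ≈ 27.1204°.

27.12°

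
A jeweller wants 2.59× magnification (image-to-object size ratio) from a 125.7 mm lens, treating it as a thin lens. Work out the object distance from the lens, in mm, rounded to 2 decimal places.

With m = dᵢ/dₒ and 1/f = 1/dₒ + 1/dᵢ, substituting dᵢ = m·dₒ gives 1/f = (1 + 1/m)/dₒ, hence dₒ = f·(1 + 1/m).
dₒ = 125.7 × (1 + 1/2.59) = 125.7 × 1.38610 ≈ 174.233 mm.

174.23 mm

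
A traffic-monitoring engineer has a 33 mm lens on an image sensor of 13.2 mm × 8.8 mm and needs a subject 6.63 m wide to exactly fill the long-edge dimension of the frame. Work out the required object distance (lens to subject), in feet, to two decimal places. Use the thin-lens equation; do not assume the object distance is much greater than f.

54.49 ft

W: 6.63 m = 6630 mm.
Magnification m = w/W = dᵢ/dₒ; combined with 1/f = 1/dₒ + 1/dᵢ this gives dₒ = f·(1 + W/w).
dₒ = 33 mm × (1 + 6630/13.2) = 33 × 503.2727 ≈ 16608.000 mm = 16608.000/304.8 ft = 54.4882 ft.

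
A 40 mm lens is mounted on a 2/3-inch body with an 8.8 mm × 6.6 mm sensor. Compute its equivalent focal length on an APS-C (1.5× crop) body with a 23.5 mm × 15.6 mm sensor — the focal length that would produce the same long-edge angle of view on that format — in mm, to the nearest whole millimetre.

107 mm

Equal angle of view means equal width/f ratio, so f₂ = f₁ · (width₂/width₁) = 40 × 23.5/8.8.
f₂ = 40 × 2.67045 ≈ 106.818 mm.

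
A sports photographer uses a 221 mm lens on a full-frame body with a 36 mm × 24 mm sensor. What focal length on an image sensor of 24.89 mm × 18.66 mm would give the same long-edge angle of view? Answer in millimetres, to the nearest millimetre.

153 mm

Equal angle of view means equal width/f ratio, so f₂ = f₁ · (width₂/width₁) = 221 × 24.89/36.
f₂ = 221 × 0.69139 ≈ 152.797 mm.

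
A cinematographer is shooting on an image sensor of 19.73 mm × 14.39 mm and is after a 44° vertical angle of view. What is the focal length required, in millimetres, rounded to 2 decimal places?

17.81 mm

From α = 2·arctan(h/2f) we get f = h / (2·tan(α/2)).
With h = 14.39 mm and α/2 = 22°, tan(α/2) ≈ 0.40403, so f ≈ 14.39 / 0.80805 ≈ 17.8082 mm.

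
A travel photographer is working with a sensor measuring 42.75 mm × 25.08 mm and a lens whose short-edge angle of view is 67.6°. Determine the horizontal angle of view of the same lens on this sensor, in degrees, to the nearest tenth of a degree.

97.5°

From the short-edge AOV: f = 25.08 / (2·tan(33.8°)) = 25.08 / 1.33888 ≈ 18.7320 mm.
Horizontal AOV = 2·arctan(42.75 / (2 × 18.7320)) = 2·arctan(1.14109) ≈ 97.5404°.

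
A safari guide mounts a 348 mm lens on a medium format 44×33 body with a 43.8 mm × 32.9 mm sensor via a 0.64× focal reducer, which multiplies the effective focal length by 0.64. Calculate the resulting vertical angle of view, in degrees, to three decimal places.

8.448°

Effective focal length f = 348 × 0.64 = 222.72 mm.
α = 2·arctan(32.9 / (2 × 222.72)) = 2·arctan(0.07386) ≈ 8.4483°.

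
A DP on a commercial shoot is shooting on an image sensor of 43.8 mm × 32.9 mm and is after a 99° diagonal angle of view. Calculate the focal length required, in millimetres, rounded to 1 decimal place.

Sensor diagonal = √(43.8² + 32.9²) = √3000.8500 ≈ 54.7800 mm.
From α = 2·arctan(d/2f) we get f = d / (2·tan(α/2)).
With d = 54.7800 mm and α/2 = 49.5°, tan(α/2) ≈ 1.17085, so f ≈ 54.7800 / 2.34170 ≈ 23.3933 mm.

23.4 mm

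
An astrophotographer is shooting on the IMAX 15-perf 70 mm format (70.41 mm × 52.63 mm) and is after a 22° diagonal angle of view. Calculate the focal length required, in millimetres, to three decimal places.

Sensor diagonal = √(70.41² + 52.63²) = √7727.4850 ≈ 87.9061 mm.
From α = 2·arctan(d/2f) we get f = d / (2·tan(α/2)).
With d = 87.9061 mm and α/2 = 11°, tan(α/2) ≈ 0.19438, so f ≈ 87.9061 / 0.38876 ≈ 226.1189 mm.

226.119 mm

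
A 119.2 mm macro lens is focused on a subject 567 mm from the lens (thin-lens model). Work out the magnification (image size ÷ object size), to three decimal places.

Thin lens: 1/f = 1/dₒ + 1/dᵢ → 1/dᵢ = 1/119.2 − 1/567 = 0.0066256 mm⁻¹, so dᵢ ≈ 150.9299 mm.
Magnification m = dᵢ/dₒ = 150.9299/567 ≈ 0.26619.

0.266×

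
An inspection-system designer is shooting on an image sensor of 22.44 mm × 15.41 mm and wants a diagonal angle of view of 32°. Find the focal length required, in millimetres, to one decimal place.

Sensor diagonal = √(22.44² + 15.41²) = √741.0217 ≈ 27.2217 mm.
From α = 2·arctan(d/2f) we get f = d / (2·tan(α/2)).
With d = 27.2217 mm and α/2 = 16°, tan(α/2) ≈ 0.28675, so f ≈ 27.2217 / 0.57349 ≈ 47.4667 mm.

47.5 mm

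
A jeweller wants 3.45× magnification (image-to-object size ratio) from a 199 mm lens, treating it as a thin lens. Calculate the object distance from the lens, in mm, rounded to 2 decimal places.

256.68 mm

With m = dᵢ/dₒ and 1/f = 1/dₒ + 1/dᵢ, substituting dᵢ = m·dₒ gives 1/f = (1 + 1/m)/dₒ, hence dₒ = f·(1 + 1/m).
dₒ = 199 × (1 + 1/3.45) = 199 × 1.28986 ≈ 256.681 mm.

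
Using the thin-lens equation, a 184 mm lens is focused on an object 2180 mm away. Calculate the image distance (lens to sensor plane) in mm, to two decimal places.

200.96 mm

1/dᵢ = 1/f − 1/dₒ = 1/184 − 1/2180 = 0.0049761 mm⁻¹.
dᵢ = 1/0.0049761 ≈ 200.9619 mm.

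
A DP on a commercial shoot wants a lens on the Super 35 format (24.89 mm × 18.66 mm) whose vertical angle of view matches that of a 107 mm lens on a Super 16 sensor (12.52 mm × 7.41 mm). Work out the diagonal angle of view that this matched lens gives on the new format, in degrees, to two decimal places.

Equal vertical AOV ⇒ f₂ = f₁ · 18.66/7.41 = 107 × 2.51822 ≈ 269.4494 mm.
Sensor diagonal = √(24.89² + 18.66²) = √967.7077 ≈ 31.1080 mm.
Diagonal AOV on the new format = 2·arctan(31.1080 / (2 × 269.4494)) = 2·arctan(0.05773) ≈ 6.6075°.

6.61°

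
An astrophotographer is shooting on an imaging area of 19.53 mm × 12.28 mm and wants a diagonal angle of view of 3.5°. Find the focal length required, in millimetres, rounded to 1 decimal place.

Sensor diagonal = √(19.53² + 12.28²) = √532.2193 ≈ 23.0699 mm.
From α = 2·arctan(d/2f) we get f = d / (2·tan(α/2)).
With d = 23.0699 mm and α/2 = 1.75°, tan(α/2) ≈ 0.03055, so f ≈ 23.0699 / 0.06111 ≈ 377.5416 mm.

377.5 mm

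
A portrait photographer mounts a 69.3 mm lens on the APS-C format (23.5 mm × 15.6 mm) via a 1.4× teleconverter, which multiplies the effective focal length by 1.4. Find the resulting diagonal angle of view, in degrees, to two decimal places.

16.54°

Effective focal length f = 69.3 × 1.4 = 97.02 mm.
Sensor diagonal = √(23.5² + 15.6²) = √795.6100 ≈ 28.2066 mm.
α = 2·arctan(28.207 / (2 × 97.02)) = 2·arctan(0.14536) ≈ 16.5417°.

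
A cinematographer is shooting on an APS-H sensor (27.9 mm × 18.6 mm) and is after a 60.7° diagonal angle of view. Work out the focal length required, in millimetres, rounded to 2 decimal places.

28.63 mm

Sensor diagonal = √(27.9² + 18.6²) = √1124.3700 ≈ 33.5316 mm.
From α = 2·arctan(d/2f) we get f = d / (2·tan(α/2)).
With d = 33.5316 mm and α/2 = 30.35°, tan(α/2) ≈ 0.58552, so f ≈ 33.5316 / 1.17105 ≈ 28.6339 mm.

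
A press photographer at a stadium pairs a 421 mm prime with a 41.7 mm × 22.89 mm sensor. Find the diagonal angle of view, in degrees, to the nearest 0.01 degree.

Sensor diagonal = √(41.7² + 22.89²) = √2262.8421 ≈ 47.5693 mm.
Angle of view α = 2·arctan(d/2f) with d = 47.5693 mm and f = 421 mm.
d/2f = 0.05650; arctan(0.05650) ≈ 3.2335°, so α ≈ 6.4671°.

6.47°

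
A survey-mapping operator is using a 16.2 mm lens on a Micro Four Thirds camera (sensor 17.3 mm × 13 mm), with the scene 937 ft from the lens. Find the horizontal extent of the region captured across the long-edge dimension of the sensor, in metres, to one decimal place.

305.0 m

dₒ: 937 ft × 304.8 mm/ft = 285597.59 mm.
Similar triangles through the lens centre give W/dₒ = w/dᵢ; with 1/f = 1/dₒ + 1/dᵢ this gives W = w·(dₒ − f)/f.
W = 17.3 mm × (285598 − 16.2) / 16.2 = 17.3 × 17628.4809 ≈ 304972.720 mm = 304.973 m.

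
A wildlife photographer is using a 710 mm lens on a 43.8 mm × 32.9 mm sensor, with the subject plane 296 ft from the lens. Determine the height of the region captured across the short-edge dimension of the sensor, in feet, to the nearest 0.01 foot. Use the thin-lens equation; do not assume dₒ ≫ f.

dₒ: 296 ft × 304.8 mm/ft = 90220.80 mm.
Similar triangles through the lens centre give W/dₒ = h/dᵢ; with 1/f = 1/dₒ + 1/dᵢ this gives W = h·(dₒ − f)/f.
W = 32.9 mm × (90220.8 − 710) / 710 = 32.9 × 126.0715 ≈ 4147.754 mm = 4147.754/304.8 ft = 13.6081 ft.

13.61 ft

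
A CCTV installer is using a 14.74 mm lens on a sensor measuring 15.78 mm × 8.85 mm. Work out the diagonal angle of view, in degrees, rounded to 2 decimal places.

Sensor diagonal = √(15.78² + 8.85²) = √327.3309 ≈ 18.0923 mm.
Angle of view α = 2·arctan(d/2f) with d = 18.0923 mm and f = 14.74 mm.
d/2f = 0.61371; arctan(0.61371) ≈ 31.5380°, so α ≈ 63.0760°.

63.08°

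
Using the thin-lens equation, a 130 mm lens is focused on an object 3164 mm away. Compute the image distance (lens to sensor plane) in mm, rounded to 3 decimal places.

1/dᵢ = 1/f − 1/dₒ = 1/130 − 1/3164 = 0.0073763 mm⁻¹.
dᵢ = 1/0.0073763 ≈ 135.5702 mm.

135.570 mm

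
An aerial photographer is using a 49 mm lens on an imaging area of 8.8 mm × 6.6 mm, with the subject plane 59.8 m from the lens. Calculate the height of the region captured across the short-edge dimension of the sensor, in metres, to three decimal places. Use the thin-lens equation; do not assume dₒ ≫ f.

8.048 m

dₒ: 59.8 m = 59800 mm.
Similar triangles through the lens centre give W/dₒ = h/dᵢ; with 1/f = 1/dₒ + 1/dᵢ this gives W = h·(dₒ − f)/f.
W = 6.6 mm × (59800 − 49) / 49 = 6.6 × 1219.4082 ≈ 8048.094 mm = 8.04809 m.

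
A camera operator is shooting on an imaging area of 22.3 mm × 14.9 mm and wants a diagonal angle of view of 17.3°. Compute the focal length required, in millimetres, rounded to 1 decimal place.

88.1 mm

Sensor diagonal = √(22.3² + 14.9²) = √719.3000 ≈ 26.8198 mm.
From α = 2·arctan(d/2f) we get f = d / (2·tan(α/2)).
With d = 26.8198 mm and α/2 = 8.65°, tan(α/2) ≈ 0.15213, so f ≈ 26.8198 / 0.30426 ≈ 88.1484 mm.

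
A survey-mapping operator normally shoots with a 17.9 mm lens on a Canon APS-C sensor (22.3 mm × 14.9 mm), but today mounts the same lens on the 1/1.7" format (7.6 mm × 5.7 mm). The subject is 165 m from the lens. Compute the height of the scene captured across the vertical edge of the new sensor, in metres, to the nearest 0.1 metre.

The focal length stays 17.9 mm; the relevant sensor dimension is now h = 5.7 mm. Object distance dₒ = 165 m = 165000 mm.
Thin-lens field height W = h·(dₒ − f)/f = 5.7 × (165000 − 17.9)/17.9 ≈ 52536.199 mm = 52.5362 m.

52.5 m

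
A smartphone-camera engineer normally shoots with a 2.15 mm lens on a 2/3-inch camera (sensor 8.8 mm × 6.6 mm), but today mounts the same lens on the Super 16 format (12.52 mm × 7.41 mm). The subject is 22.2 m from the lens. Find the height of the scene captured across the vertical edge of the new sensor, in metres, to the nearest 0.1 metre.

76.5 m

The focal length stays 2.15 mm; the relevant sensor dimension is now h = 7.41 mm. Object distance dₒ = 22.2 m = 22200 mm.
Thin-lens field height W = h·(dₒ − f)/f = 7.41 × (22200 − 2.15)/2.15 ≈ 76505.148 mm = 76.5051 m.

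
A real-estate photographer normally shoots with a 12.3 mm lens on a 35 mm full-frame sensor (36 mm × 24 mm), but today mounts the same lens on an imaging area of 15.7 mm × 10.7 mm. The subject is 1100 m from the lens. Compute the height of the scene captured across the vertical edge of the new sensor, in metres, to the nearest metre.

The focal length stays 12.3 mm; the relevant sensor dimension is now h = 10.7 mm. Object distance dₒ = 1100 m = 1.1e+06 mm.
Thin-lens field height W = h·(dₒ − f)/f = 10.7 × (1.1e+06 − 12.3)/12.3 ≈ 956899.869 mm = 956.9 m.

957 m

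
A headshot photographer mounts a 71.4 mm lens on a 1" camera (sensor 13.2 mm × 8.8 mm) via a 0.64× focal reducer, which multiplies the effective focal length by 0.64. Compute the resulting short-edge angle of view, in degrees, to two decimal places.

Effective focal length f = 71.4 × 0.64 = 45.696 mm.
α = 2·arctan(8.8 / (2 × 45.696)) = 2·arctan(0.09629) ≈ 10.9999°.

11.00°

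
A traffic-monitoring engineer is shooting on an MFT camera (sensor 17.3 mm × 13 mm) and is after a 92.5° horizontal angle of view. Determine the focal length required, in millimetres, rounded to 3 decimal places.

8.281 mm

From α = 2·arctan(w/2f) we get f = w / (2·tan(α/2)).
With w = 17.3 mm and α/2 = 46.25°, tan(α/2) ≈ 1.04461, so f ≈ 17.3 / 2.08923 ≈ 8.2806 mm.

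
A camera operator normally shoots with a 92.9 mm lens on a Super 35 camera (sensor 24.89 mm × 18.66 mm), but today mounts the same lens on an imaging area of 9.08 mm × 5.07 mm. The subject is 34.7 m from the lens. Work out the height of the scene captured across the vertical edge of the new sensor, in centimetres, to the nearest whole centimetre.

189 cm

The focal length stays 92.9 mm; the relevant sensor dimension is now h = 5.07 mm. Object distance dₒ = 34.7 m = 34700 mm.
Thin-lens field height W = h·(dₒ − f)/f = 5.07 × (34700 − 92.9)/92.9 ≈ 1888.676 mm = 188.868 cm.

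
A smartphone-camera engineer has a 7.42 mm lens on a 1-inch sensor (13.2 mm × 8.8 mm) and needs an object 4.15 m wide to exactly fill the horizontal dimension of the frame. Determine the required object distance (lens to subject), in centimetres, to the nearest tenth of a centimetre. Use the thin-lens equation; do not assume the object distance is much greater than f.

W: 4.15 m = 4150 mm.
Magnification m = w/W = dᵢ/dₒ; combined with 1/f = 1/dₒ + 1/dᵢ this gives dₒ = f·(1 + W/w).
dₒ = 7.42 mm × (1 + 4150/13.2) = 7.42 × 315.3939 ≈ 2340.223 mm = 234.022 cm.

234.0 cm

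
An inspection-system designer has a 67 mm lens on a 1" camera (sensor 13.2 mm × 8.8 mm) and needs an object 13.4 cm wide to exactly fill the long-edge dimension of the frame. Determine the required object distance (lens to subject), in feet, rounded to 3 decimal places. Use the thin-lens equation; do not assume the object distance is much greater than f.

2.451 ft

W: 13.4 cm = 134 mm.
Magnification m = w/W = dᵢ/dₒ; combined with 1/f = 1/dₒ + 1/dᵢ this gives dₒ = f·(1 + W/w).
dₒ = 67 mm × (1 + 134/13.2) = 67 × 11.1515 ≈ 747.152 mm = 747.152/304.8 ft = 2.45128 ft.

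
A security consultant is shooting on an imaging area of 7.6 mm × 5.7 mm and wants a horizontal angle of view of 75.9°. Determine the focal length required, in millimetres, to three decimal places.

4.873 mm

From α = 2·arctan(w/2f) we get f = w / (2·tan(α/2)).
With w = 7.6 mm and α/2 = 37.95°, tan(α/2) ≈ 0.77988, so f ≈ 7.6 / 1.55976 ≈ 4.8725 mm.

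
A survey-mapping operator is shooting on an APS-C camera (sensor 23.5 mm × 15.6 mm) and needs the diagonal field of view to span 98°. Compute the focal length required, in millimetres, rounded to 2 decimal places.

Sensor diagonal = √(23.5² + 15.6²) = √795.6100 ≈ 28.2066 mm.
From α = 2·arctan(d/2f) we get f = d / (2·tan(α/2)).
With d = 28.2066 mm and α/2 = 49°, tan(α/2) ≈ 1.15037, so f ≈ 28.2066 / 2.30074 ≈ 12.2598 mm.

12.26 mm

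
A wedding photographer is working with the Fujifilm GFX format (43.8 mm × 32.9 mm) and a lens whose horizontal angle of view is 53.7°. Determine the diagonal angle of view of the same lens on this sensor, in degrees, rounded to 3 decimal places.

From the horizontal AOV: f = 43.8 / (2·tan(26.85°)) = 43.8 / 1.01246 ≈ 43.2608 mm.
Sensor diagonal = √(43.8² + 32.9²) = √3000.8500 ≈ 54.7800 mm.
Diagonal AOV = 2·arctan(54.7800 / (2 × 43.2608)) = 2·arctan(0.63314) ≈ 64.6788°.

64.679°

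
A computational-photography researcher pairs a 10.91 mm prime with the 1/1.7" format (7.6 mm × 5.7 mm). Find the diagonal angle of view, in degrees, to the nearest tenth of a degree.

Sensor diagonal = √(7.6² + 5.7²) = √90.2500 ≈ 9.5000 mm.
Angle of view α = 2·arctan(d/2f) with d = 9.5000 mm and f = 10.91 mm.
d/2f = 0.43538; arctan(0.43538) ≈ 23.5274°, so α ≈ 47.0547°.

47.1°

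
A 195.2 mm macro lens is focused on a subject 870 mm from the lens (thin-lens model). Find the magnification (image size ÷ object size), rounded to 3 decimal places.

0.289×

Thin lens: 1/f = 1/dₒ + 1/dᵢ → 1/dᵢ = 1/195.2 − 1/870 = 0.0039735 mm⁻¹, so dᵢ ≈ 251.6657 mm.
Magnification m = dᵢ/dₒ = 251.6657/870 ≈ 0.28927.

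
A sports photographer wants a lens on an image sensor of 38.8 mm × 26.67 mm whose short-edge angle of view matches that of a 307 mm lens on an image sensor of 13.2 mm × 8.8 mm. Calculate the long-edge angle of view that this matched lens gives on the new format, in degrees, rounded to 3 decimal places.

2.389°

Equal short-edge AOV ⇒ f₂ = f₁ · 26.67/8.8 = 307 × 3.03068 ≈ 930.4193 mm.
Long-edge AOV on the new format = 2·arctan(38.8 / (2 × 930.4193)) = 2·arctan(0.02085) ≈ 2.3890°.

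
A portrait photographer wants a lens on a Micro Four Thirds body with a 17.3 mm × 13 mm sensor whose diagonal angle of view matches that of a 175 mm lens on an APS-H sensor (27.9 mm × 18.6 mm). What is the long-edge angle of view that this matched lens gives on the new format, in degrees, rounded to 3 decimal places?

8.760°

Sensor diagonal = √(27.9² + 18.6²) = √1124.3700 ≈ 33.5316 mm.
Sensor diagonal = √(17.3² + 13²) = √468.2900 ≈ 21.6400 mm.
Equal diagonal AOV ⇒ f₂ = f₁ · 21.6400/33.5316 = 175 × 0.64536 ≈ 112.9382 mm.
Long-edge AOV on the new format = 2·arctan(17.3 / (2 × 112.9382)) = 2·arctan(0.07659) ≈ 8.7595°.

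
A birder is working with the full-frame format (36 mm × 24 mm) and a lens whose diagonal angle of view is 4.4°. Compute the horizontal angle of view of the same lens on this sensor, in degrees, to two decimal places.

3.66°

Sensor diagonal = √(36² + 24²) = √1872.0000 ≈ 43.2666 mm.
From the diagonal AOV: f = 43.2666 / (2·tan(2.2°)) = 43.2666 / 0.07683 ≈ 563.1309 mm.
Horizontal AOV = 2·arctan(36 / (2 × 563.1309)) = 2·arctan(0.03196) ≈ 3.6616°.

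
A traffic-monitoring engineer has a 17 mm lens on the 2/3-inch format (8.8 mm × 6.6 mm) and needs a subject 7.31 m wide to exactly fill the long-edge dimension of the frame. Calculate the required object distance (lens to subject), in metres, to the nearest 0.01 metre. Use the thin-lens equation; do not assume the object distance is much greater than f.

14.14 m

W: 7.31 m = 7310 mm.
Magnification m = w/W = dᵢ/dₒ; combined with 1/f = 1/dₒ + 1/dᵢ this gives dₒ = f·(1 + W/w).
dₒ = 17 mm × (1 + 7310/8.8) = 17 × 831.6818 ≈ 14138.591 mm = 14.1386 m.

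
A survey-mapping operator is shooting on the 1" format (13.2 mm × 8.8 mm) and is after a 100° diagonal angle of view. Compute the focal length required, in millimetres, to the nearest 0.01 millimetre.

Sensor diagonal = √(13.2² + 8.8²) = √251.6800 ≈ 15.8644 mm.
From α = 2·arctan(d/2f) we get f = d / (2·tan(α/2)).
With d = 15.8644 mm and α/2 = 50°, tan(α/2) ≈ 1.19175, so f ≈ 15.8644 / 2.38351 ≈ 6.6559 mm.

6.66 mm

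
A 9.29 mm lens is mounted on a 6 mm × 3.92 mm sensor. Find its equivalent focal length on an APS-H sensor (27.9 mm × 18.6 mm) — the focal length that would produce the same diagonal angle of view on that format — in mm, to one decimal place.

43.5 mm

Sensor diagonal = √(6² + 3.92²) = √51.3664 ≈ 7.1670 mm.
Sensor diagonal = √(27.9² + 18.6²) = √1124.3700 ≈ 33.5316 mm.
Equal angle of view means equal diagonal/f ratio, so f₂ = f₁ · (diagonal₂/diagonal₁) = 9.29 × 33.5316/7.1670.
f₂ = 9.29 × 4.67859 ≈ 43.464 mm.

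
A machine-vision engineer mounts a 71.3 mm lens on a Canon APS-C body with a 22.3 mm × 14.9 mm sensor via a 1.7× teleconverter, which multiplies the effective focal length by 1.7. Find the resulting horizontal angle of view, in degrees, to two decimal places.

Effective focal length f = 71.3 × 1.7 = 121.21 mm.
α = 2·arctan(22.3 / (2 × 121.21)) = 2·arctan(0.09199) ≈ 10.5116°.

10.51°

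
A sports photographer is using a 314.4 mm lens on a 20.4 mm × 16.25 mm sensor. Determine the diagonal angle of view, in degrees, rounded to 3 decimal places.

Sensor diagonal = √(20.4² + 16.25²) = √680.2225 ≈ 26.0811 mm.
Angle of view α = 2·arctan(d/2f) with d = 26.0811 mm and f = 314.4 mm.
d/2f = 0.04148; arctan(0.04148) ≈ 2.3751°, so α ≈ 4.7503°.

4.750°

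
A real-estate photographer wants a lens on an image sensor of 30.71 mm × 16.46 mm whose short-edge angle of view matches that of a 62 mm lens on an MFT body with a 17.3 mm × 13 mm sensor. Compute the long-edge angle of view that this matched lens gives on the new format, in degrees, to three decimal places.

Equal short-edge AOV ⇒ f₂ = f₁ · 16.46/13 = 62 × 1.26615 ≈ 78.5015 mm.
Long-edge AOV on the new format = 2·arctan(30.71 / (2 × 78.5015)) = 2·arctan(0.19560) ≈ 22.1348°.

22.135°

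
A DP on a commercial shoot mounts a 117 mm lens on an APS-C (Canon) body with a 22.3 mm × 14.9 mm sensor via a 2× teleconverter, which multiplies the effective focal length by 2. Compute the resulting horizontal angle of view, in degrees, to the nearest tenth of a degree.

5.5°

Effective focal length f = 117 × 2 = 234 mm.
α = 2·arctan(22.3 / (2 × 234)) = 2·arctan(0.04765) ≈ 5.4561°.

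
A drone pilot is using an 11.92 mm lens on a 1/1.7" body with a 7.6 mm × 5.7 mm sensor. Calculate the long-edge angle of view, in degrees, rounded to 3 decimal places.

35.364°

Angle of view α = 2·arctan(w/2f) with w = 7.6 mm and f = 11.92 mm.
w/2f = 0.31879; arctan(0.31879) ≈ 17.6819°, so α ≈ 35.3637°.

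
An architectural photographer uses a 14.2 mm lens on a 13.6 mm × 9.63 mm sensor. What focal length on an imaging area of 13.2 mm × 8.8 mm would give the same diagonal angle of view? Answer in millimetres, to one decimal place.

13.5 mm

Sensor diagonal = √(13.6² + 9.63²) = √277.6969 ≈ 16.6642 mm.
Sensor diagonal = √(13.2² + 8.8²) = √251.6800 ≈ 15.8644 mm.
Equal angle of view means equal diagonal/f ratio, so f₂ = f₁ · (diagonal₂/diagonal₁) = 14.2 × 15.8644/16.6642.
f₂ = 14.2 × 0.95200 ≈ 13.518 mm.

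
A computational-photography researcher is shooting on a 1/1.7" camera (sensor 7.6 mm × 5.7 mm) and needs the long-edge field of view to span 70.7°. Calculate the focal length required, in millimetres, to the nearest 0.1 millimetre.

From α = 2·arctan(w/2f) we get f = w / (2·tan(α/2)).
With w = 7.6 mm and α/2 = 35.35°, tan(α/2) ≈ 0.70935, so f ≈ 7.6 / 1.41870 ≈ 5.3570 mm.

5.4 mm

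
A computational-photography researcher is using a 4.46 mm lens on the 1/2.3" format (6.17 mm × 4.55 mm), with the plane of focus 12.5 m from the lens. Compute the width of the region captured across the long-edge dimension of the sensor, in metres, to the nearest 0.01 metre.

17.29 m

dₒ: 12.5 m = 12500 mm.
Similar triangles through the lens centre give W/dₒ = w/dᵢ; with 1/f = 1/dₒ + 1/dᵢ this gives W = w·(dₒ − f)/f.
W = 6.17 mm × (12500 − 4.46) / 4.46 = 6.17 × 2801.6906 ≈ 17286.431 mm = 17.2864 m.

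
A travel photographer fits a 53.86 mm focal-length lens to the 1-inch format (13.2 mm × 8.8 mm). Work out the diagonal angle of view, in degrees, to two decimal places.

16.76°

Sensor diagonal = √(13.2² + 8.8²) = √251.6800 ≈ 15.8644 mm.
Angle of view α = 2·arctan(d/2f) with d = 15.8644 mm and f = 53.86 mm.
d/2f = 0.14727; arctan(0.14727) ≈ 8.3780°, so α ≈ 16.7560°.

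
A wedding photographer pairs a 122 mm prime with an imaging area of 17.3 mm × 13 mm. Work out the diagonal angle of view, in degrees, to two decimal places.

Sensor diagonal = √(17.3² + 13²) = √468.2900 ≈ 21.6400 mm.
Angle of view α = 2·arctan(d/2f) with d = 21.6400 mm and f = 122 mm.
d/2f = 0.08869; arctan(0.08869) ≈ 5.0682°, so α ≈ 10.1364°.

10.14°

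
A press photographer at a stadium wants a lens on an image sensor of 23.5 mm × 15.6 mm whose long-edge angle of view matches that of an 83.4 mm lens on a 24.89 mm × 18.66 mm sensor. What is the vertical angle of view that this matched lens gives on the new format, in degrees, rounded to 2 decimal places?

11.31°

Equal long-edge AOV ⇒ f₂ = f₁ · 23.5/24.89 = 83.4 × 0.94415 ≈ 78.7425 mm.
Vertical AOV on the new format = 2·arctan(15.6 / (2 × 78.7425)) = 2·arctan(0.09906) ≈ 11.3142°.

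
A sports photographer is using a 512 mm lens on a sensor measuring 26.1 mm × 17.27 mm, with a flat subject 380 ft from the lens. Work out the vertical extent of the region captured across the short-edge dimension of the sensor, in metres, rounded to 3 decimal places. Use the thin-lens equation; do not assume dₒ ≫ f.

dₒ: 380 ft × 304.8 mm/ft = 115824.00 mm.
Similar triangles through the lens centre give W/dₒ = h/dᵢ; with 1/f = 1/dₒ + 1/dᵢ this gives W = h·(dₒ − f)/f.
W = 17.27 mm × (115824 − 512) / 512 = 17.27 × 225.2187 ≈ 3889.528 mm = 3.88953 m.

3.890 m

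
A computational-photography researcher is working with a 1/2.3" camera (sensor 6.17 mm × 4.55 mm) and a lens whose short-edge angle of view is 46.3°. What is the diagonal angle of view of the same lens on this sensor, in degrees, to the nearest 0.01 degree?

71.54°

From the short-edge AOV: f = 4.55 / (2·tan(23.15°)) = 4.55 / 0.85514 ≈ 5.3208 mm.
Sensor diagonal = √(6.17² + 4.55²) = √58.7714 ≈ 7.6663 mm.
Diagonal AOV = 2·arctan(7.6663 / (2 × 5.3208)) = 2·arctan(0.72041) ≈ 71.5383°.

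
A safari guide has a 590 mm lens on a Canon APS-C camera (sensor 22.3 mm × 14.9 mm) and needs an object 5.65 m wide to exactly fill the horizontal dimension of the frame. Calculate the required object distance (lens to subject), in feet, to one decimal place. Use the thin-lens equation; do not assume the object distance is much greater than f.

492.4 ft

W: 5.65 m = 5650 mm.
Magnification m = w/W = dᵢ/dₒ; combined with 1/f = 1/dₒ + 1/dᵢ this gives dₒ = f·(1 + W/w).
dₒ = 590 mm × (1 + 5650/22.3) = 590 × 254.3632 ≈ 150074.305 mm = 150074.305/304.8 ft = 492.37 ft.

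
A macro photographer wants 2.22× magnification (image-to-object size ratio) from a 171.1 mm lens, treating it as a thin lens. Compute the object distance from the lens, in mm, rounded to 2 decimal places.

248.17 mm

With m = dᵢ/dₒ and 1/f = 1/dₒ + 1/dᵢ, substituting dᵢ = m·dₒ gives 1/f = (1 + 1/m)/dₒ, hence dₒ = f·(1 + 1/m).
dₒ = 171.1 × (1 + 1/2.22) = 171.1 × 1.45045 ≈ 248.172 mm.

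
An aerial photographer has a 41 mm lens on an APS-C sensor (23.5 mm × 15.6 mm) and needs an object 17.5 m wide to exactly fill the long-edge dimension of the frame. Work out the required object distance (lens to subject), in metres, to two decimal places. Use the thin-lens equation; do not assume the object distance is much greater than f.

W: 17.5 m = 17500 mm.
Magnification m = w/W = dᵢ/dₒ; combined with 1/f = 1/dₒ + 1/dᵢ this gives dₒ = f·(1 + W/w).
dₒ = 41 mm × (1 + 17500/23.5) = 41 × 745.6809 ≈ 30572.915 mm = 30.5729 m.

30.57 m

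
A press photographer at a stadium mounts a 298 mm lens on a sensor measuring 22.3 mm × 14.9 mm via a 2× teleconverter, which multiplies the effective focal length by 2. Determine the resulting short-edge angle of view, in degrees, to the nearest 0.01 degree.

1.43°

Effective focal length f = 298 × 2 = 596 mm.
α = 2·arctan(14.9 / (2 × 596)) = 2·arctan(0.01250) ≈ 1.4323°.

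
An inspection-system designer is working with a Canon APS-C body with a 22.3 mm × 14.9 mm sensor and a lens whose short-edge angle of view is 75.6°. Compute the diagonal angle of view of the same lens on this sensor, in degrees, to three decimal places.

From the short-edge AOV: f = 14.9 / (2·tan(37.8°)) = 14.9 / 1.55136 ≈ 9.6045 mm.
Sensor diagonal = √(22.3² + 14.9²) = √719.3000 ≈ 26.8198 mm.
Diagonal AOV = 2·arctan(26.8198 / (2 × 9.6045)) = 2·arctan(1.39621) ≈ 108.7777°.

108.778°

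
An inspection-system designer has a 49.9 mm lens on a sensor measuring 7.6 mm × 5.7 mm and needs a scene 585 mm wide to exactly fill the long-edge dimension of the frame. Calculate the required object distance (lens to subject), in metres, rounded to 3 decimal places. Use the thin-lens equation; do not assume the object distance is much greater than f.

Magnification m = w/W = dᵢ/dₒ; combined with 1/f = 1/dₒ + 1/dᵢ this gives dₒ = f·(1 + W/w).
dₒ = 49.9 mm × (1 + 585/7.6) = 49.9 × 77.9737 ≈ 3890.887 mm = 3.89089 m.

3.891 m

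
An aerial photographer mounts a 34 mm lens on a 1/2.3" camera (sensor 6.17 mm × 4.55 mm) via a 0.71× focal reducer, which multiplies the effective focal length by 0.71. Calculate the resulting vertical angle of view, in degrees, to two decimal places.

Effective focal length f = 34 × 0.71 = 24.14 mm.
α = 2·arctan(4.55 / (2 × 24.14)) = 2·arctan(0.09424) ≈ 10.7675°.

10.77°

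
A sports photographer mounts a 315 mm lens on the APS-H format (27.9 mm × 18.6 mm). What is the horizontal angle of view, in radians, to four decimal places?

0.0885 rad

Angle of view α = 2·arctan(w/2f) with w = 27.9 mm and f = 315 mm.
w/2f = 0.04429; arctan(0.04429) ≈ 0.0443 rad, so α ≈ 0.0885 rad.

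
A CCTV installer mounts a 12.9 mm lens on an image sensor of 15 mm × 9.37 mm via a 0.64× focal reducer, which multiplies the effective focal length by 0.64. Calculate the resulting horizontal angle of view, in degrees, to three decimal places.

84.506°

Effective focal length f = 12.9 × 0.64 = 8.256 mm.
α = 2·arctan(15 / (2 × 8.256)) = 2·arctan(0.90843) ≈ 84.5059°.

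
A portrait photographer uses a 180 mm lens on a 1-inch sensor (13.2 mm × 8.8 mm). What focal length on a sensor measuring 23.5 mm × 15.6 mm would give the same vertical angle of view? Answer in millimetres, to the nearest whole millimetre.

319 mm

Equal angle of view means equal height/f ratio, so f₂ = f₁ · (height₂/height₁) = 180 × 15.6/8.8.
f₂ = 180 × 1.77273 ≈ 319.091 mm.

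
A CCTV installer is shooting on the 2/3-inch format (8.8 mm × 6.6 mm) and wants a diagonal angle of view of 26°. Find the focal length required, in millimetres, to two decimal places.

Sensor diagonal = √(8.8² + 6.6²) = √121.0000 ≈ 11.0000 mm.
From α = 2·arctan(d/2f) we get f = d / (2·tan(α/2)).
With d = 11.0000 mm and α/2 = 13°, tan(α/2) ≈ 0.23087, so f ≈ 11.0000 / 0.46174 ≈ 23.8231 mm.

23.82 mm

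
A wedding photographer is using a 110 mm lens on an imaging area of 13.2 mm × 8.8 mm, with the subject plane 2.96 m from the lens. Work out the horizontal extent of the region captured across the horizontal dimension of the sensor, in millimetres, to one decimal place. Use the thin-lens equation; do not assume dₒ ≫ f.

dₒ: 2.96 m = 2960 mm.
Similar triangles through the lens centre give W/dₒ = w/dᵢ; with 1/f = 1/dₒ + 1/dᵢ this gives W = w·(dₒ − f)/f.
W = 13.2 mm × (2960 − 110) / 110 = 13.2 × 25.9091 ≈ 342.000 mm.

342.0 mm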